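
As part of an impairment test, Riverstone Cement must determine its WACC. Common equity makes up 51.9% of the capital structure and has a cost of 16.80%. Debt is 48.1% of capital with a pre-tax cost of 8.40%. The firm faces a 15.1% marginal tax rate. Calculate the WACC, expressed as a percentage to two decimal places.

After-tax cost of debt = 8.4% × (1 − 15.1%) = 7.1316%.
WACC = 0.519 × 16.8000% + 0.481 × 7.1316% = 12.1495%.

12.15%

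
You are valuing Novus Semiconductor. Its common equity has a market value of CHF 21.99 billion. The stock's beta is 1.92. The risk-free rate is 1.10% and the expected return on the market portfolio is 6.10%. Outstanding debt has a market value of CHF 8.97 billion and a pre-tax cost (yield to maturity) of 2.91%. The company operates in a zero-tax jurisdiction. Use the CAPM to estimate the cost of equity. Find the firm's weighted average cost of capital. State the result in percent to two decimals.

Market risk premium = 6.1% − 1.1% = 5.0%.
Cost of equity via CAPM: Re = 1.1% + 1.92 × 5.0% = 10.7000%.
Total capital V = 21.99 + 8.97 = 30.96.
Equity: weight = 21.99/30.96 = 0.7103; cost = 10.7%.
Debt: weight = 8.97/30.96 = 0.2897; after-tax cost = 2.91% × (1 − 0%) = 2.9100%.
WACC = 0.7103 × 10.7000% + 0.2897 × 2.9100% = 8.4430%.

8.44%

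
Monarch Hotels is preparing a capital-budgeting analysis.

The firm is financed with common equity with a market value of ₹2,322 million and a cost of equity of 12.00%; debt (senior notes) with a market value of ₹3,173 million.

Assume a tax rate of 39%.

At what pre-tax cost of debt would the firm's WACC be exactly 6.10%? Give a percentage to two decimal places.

Total capital V = 2322 + 3173 = 5495.
Equity weight = 2322/5495 = 0.4226.
Senior notes weight = 3173/5495 = 0.5774.
Equity contribution = 0.4226 × 12% = 5.0708%.
Remaining for debt = 6.1% − 5.0708% = 1.0292%.
Rd × (1 − 39%) × 0.5774 = 1.0292%  ⇒  Rd = 2.9219%.

2.92%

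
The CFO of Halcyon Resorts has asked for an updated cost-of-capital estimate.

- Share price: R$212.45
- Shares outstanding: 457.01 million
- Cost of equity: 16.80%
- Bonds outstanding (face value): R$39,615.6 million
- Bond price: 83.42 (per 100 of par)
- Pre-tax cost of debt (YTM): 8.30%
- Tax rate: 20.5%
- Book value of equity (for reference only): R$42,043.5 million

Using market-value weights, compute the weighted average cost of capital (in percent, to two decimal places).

Market value of equity E = 212.45 × 457.01m = 97091.7745m. Market value of debt D = 39615.6m × 83.42/100 = 33047.33352m.
Total capital V = 97091.7745 + 33047.33352 = 130139.10802.
Equity: weight = 97091.7745/130139.10802 = 0.7461; cost = 16.8%.
Bonds outstanding: weight = 33047.33352/130139.10802 = 0.2539; after-tax cost = 8.3% × (1 − 20.5%) = 6.5985%.
WACC = 0.7461 × 16.8000% + 0.2539 × 6.5985% = 14.2094%.

14.21%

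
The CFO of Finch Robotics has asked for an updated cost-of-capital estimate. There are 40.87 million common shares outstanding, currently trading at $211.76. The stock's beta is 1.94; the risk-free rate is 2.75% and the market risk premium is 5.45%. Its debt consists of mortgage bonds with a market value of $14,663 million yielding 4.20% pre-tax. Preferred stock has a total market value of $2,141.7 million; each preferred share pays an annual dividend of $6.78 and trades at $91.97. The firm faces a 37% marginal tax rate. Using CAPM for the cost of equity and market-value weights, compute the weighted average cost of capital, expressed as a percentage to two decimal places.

Cost of equity via CAPM: Re = 2.75% + 1.94 × 5.45% = 13.3230%.
Cost of preferred: Rp = 6.78 / 91.97 = 7.3720%.
Market value of equity E = 211.76 × 40.87m = 8654.6312m.
Total capital V = 8654.6312 + 2141.7 + 14663 = 25459.3312.
Equity: weight = 8654.6312/25459.3312 = 0.3399; cost = 13.323%.
Preferred: weight = 2141.7/25459.3312 = 0.0841; cost = 7.372%.
Mortgage bonds: weight = 14663/25459.3312 = 0.5759; after-tax cost = 4.2% × (1 − 37%) = 2.6460%.
WACC = 0.3399 × 13.3230% + 0.0841 × 7.3720% + 0.5759 × 2.6460% = 6.6731%.

6.67%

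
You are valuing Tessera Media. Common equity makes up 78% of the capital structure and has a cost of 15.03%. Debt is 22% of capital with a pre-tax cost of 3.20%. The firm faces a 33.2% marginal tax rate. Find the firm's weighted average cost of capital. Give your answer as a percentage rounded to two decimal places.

After-tax cost of debt = 3.2% × (1 − 33.2%) = 2.1376%.
WACC = 0.780 × 15.0300% + 0.220 × 2.1376% = 12.1937%.

12.19%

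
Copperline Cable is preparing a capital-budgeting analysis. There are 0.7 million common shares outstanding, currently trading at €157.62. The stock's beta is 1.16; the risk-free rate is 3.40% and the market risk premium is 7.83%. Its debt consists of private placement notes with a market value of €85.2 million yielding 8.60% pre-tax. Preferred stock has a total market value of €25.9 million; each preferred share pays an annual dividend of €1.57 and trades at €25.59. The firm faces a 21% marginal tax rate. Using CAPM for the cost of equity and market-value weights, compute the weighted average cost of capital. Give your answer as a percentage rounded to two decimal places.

Cost of equity via CAPM: Re = 3.4% + 1.16 × 7.83% = 12.4828%.
Cost of preferred: Rp = 1.57 / 25.59 = 6.1352%.
Market value of equity E = 157.62 × 0.7m = 110.334m.
Total capital V = 110.334 + 25.9 + 85.2 = 221.434.
Equity: weight = 110.334/221.434 = 0.4983; cost = 12.4828%.
Preferred: weight = 25.9/221.434 = 0.1170; cost = 6.1352%.
Private placement notes: weight = 85.2/221.434 = 0.3848; after-tax cost = 8.6% × (1 − 21%) = 6.7940%.
WACC = 0.4983 × 12.4828% + 0.1170 × 6.1352% + 0.3848 × 6.7940% = 9.5515%.

9.55%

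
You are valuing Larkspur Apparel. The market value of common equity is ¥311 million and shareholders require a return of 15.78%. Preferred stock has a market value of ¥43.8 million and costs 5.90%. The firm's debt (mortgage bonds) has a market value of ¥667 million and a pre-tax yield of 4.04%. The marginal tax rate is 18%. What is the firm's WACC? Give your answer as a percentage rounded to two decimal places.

Total capital V = 311 + 43.8 + 667 = 1021.8.
Equity: weight = 311/1021.8 = 0.3044; cost = 15.78%.
Preferred: weight = 43.8/1021.8 = 0.0429; cost = 5.9%.
Mortgage bonds: weight = 667/1021.8 = 0.6528; after-tax cost = 4.04% × (1 − 18%) = 3.3128%.
WACC = 0.3044 × 15.7800% + 0.0429 × 5.9000% + 0.6528 × 3.3128% = 7.2183%.

7.22%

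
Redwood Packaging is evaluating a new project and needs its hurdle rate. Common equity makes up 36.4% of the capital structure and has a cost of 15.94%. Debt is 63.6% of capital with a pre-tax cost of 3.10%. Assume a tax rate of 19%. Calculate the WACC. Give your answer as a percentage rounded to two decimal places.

After-tax cost of debt = 3.1% × (1 − 19%) = 2.5110%.
WACC = 0.364 × 15.9400% + 0.636 × 2.5110% = 7.3992%.

7.40%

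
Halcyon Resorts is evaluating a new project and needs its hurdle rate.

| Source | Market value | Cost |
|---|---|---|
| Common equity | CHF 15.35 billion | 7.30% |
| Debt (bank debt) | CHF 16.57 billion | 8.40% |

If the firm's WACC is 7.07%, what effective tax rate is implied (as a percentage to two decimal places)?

Total capital V = 15.35 + 16.57 = 31.92.
Equity weight = 15.35/31.92 = 0.4809.
Bank debt weight = 16.57/31.92 = 0.5191.
Equity contribution = 0.4809 × 7.3% = 3.5105%.
Debt contribution must be 7.07% − 3.5105% = 3.5595%.
0.5191 × 8.4% × (1 − T) = 3.5595%  ⇒  (1 − T) = 0.8163.
T = 18.3698%.

18.37%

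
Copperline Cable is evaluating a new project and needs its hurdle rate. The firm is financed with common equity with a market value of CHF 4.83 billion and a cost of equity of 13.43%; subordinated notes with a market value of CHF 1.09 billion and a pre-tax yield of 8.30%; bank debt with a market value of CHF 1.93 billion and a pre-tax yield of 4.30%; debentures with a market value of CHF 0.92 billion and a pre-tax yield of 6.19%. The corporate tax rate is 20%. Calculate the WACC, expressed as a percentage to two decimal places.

Total capital V = 4.83 + 1.09 + 1.93 + 0.92 = 8.77.
Equity: weight = 4.83/8.77 = 0.5507; cost = 13.43%.
Subordinated notes: weight = 1.09/8.77 = 0.1243; after-tax cost = 8.3% × (1 − 20%) = 6.6400%.
Bank debt: weight = 1.93/8.77 = 0.2201; after-tax cost = 4.3% × (1 − 20%) = 3.4400%.
Debentures: weight = 0.92/8.77 = 0.1049; after-tax cost = 6.19% × (1 − 20%) = 4.9520%.
WACC = 0.5507 × 13.4300% + 0.1243 × 6.6400% + 0.2201 × 3.4400% + 0.1049 × 4.9520% = 9.4982%.

9.50%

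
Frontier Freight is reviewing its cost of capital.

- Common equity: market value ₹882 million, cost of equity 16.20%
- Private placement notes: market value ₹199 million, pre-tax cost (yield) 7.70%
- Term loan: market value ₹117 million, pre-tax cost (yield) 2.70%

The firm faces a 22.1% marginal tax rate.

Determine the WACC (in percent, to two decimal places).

Total capital V = 882 + 199 + 117 = 1198.
Equity: weight = 882/1198 = 0.7362; cost = 16.2%.
Private placement notes: weight = 199/1198 = 0.1661; after-tax cost = 7.7% × (1 − 22.1%) = 5.9983%.
Term loan: weight = 117/1198 = 0.0977; after-tax cost = 2.7% × (1 − 22.1%) = 2.1033%.
WACC = 0.7362 × 16.2000% + 0.1661 × 5.9983% + 0.0977 × 2.1033% = 13.1287%.

13.13%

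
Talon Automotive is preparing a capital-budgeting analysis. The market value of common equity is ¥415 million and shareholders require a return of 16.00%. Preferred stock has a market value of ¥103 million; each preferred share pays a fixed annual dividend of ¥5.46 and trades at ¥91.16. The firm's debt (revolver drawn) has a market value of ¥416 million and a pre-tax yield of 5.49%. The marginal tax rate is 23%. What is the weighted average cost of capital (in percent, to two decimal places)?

Cost of preferred: Rp = 5.46 / 91.16 = 5.9895%.
Total capital V = 415 + 103 + 416 = 934.
Equity: weight = 415/934 = 0.4443; cost = 16%.
Preferred: weight = 103/934 = 0.1103; cost = 5.9895%.
Revolver drawn: weight = 416/934 = 0.4454; after-tax cost = 5.49% × (1 − 23%) = 4.2273%.
WACC = 0.4443 × 16.0000% + 0.1103 × 5.9895% + 0.4454 × 4.2273% = 9.6525%.

9.65%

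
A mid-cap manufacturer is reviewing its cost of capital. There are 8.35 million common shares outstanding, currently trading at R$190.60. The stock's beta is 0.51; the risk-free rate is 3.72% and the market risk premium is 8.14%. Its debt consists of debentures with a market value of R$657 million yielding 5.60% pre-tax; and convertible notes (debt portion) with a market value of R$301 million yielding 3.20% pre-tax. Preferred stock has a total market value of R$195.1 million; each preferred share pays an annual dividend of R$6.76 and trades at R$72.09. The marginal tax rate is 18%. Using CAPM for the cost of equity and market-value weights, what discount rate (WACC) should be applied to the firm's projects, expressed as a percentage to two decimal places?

Cost of equity via CAPM: Re = 3.72% + 0.51 × 8.14% = 7.8714%.
Cost of preferred: Rp = 6.76 / 72.09 = 9.3772%.
Market value of equity E = 190.6 × 8.35m = 1591.51m.
Total capital V = 1591.51 + 195.1 + 657 + 301 = 2744.61.
Equity: weight = 1591.51/2744.61 = 0.5799; cost = 7.8714%.
Preferred: weight = 195.1/2744.61 = 0.0711; cost = 9.3772%.
Debentures: weight = 657/2744.61 = 0.2394; after-tax cost = 5.6% × (1 − 18%) = 4.5920%.
Convertible notes (debt portion): weight = 301/2744.61 = 0.1097; after-tax cost = 3.2% × (1 − 18%) = 2.6240%.
WACC = 0.5799 × 7.8714% + 0.0711 × 9.3772% + 0.2394 × 4.5920% + 0.1097 × 2.6240% = 6.6179%.

6.62%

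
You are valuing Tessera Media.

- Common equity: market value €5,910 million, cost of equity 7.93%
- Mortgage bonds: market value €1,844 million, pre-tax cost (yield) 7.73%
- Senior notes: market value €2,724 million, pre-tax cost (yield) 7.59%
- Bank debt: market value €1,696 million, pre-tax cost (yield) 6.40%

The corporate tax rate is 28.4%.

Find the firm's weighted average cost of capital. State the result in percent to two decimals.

6.54%

Total capital V = 5910 + 1844 + 2724 + 1696 = 12174.
Equity: weight = 5910/12174 = 0.4855; cost = 7.93%.
Mortgage bonds: weight = 1844/12174 = 0.1515; after-tax cost = 7.73% × (1 − 28.4%) = 5.5347%.
Senior notes: weight = 2724/12174 = 0.2238; after-tax cost = 7.59% × (1 − 28.4%) = 5.4344%.
Bank debt: weight = 1696/12174 = 0.1393; after-tax cost = 6.4% × (1 − 28.4%) = 4.5824%.
WACC = 0.4855 × 7.9300% + 0.1515 × 5.5347% + 0.2238 × 5.4344% + 0.1393 × 4.5824% = 6.5424%.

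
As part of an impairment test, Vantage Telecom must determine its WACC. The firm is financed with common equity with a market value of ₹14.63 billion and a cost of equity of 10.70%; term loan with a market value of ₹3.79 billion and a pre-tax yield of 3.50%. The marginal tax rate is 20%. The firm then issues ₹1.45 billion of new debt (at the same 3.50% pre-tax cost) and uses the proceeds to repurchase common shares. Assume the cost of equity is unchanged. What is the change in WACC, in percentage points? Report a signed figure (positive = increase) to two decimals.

-0.62 pp

Current WACC:
Total capital V = 14.63 + 3.79 = 18.42.
Equity: weight = 14.63/18.42 = 0.7942; cost = 10.7%.
Term loan: weight = 3.79/18.42 = 0.2058; after-tax cost = 3.5% × (1 − 20%) = 2.8000%.
WACC = 0.7942 × 10.7000% + 0.2058 × 2.8000% = 9.0745%.
After the change:
Total capital V = 13.18 + 5.24 = 18.42.
Equity: weight = 13.18/18.42 = 0.7155; cost = 10.7%.
Term loan: weight = 5.24/18.42 = 0.2845; after-tax cost = 3.5% × (1 − 20%) = 2.8000%.
WACC = 0.7155 × 10.7000% + 0.2845 × 2.8000% = 8.4527%.
Change in WACC = 8.4527% − 9.0745% = -0.6219 pp.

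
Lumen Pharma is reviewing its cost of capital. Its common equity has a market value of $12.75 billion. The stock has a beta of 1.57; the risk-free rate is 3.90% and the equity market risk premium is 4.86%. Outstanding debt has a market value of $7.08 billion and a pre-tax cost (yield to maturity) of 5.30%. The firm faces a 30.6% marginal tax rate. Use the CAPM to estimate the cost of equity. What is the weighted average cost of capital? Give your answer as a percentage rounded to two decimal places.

Cost of equity via CAPM: Re = 3.9% + 1.57 × 4.86% = 11.5302%.
Total capital V = 12.75 + 7.08 = 19.83.
Equity: weight = 12.75/19.83 = 0.6430; cost = 11.5302%.
Debt: weight = 7.08/19.83 = 0.3570; after-tax cost = 5.3% × (1 − 30.6%) = 3.6782%.
WACC = 0.6430 × 11.5302% + 0.3570 × 3.6782% = 8.7268%.

8.73%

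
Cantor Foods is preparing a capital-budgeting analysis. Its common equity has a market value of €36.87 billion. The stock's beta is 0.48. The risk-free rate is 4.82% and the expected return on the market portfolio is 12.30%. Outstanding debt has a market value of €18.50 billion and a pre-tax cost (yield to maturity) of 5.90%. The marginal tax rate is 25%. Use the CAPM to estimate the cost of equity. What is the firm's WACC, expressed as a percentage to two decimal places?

Market risk premium = 12.3% − 4.82% = 7.48%.
Cost of equity via CAPM: Re = 4.82% + 0.48 × 7.48% = 8.4104%.
Total capital V = 36.87 + 18.5 = 55.37.
Equity: weight = 36.87/55.37 = 0.6659; cost = 8.4104%.
Debt: weight = 18.5/55.37 = 0.3341; after-tax cost = 5.9% × (1 − 25%) = 4.4250%.
WACC = 0.6659 × 8.4104% + 0.3341 × 4.4250% = 7.0788%.

7.08%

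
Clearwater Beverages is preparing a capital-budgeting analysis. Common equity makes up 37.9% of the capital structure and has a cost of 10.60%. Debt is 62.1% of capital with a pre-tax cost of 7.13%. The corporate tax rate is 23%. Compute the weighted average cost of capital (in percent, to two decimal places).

7.43%

After-tax cost of debt = 7.13% × (1 − 23%) = 5.4901%.
WACC = 0.379 × 10.6000% + 0.621 × 5.4901% = 7.4268%.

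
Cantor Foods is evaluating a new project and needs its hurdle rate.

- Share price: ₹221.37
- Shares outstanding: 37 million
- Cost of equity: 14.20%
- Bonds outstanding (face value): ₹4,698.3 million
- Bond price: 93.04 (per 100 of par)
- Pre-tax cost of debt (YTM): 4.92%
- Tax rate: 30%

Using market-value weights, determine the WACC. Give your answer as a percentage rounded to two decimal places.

Market value of equity E = 221.37 × 37m = 8190.69m. Market value of debt D = 4698.3m × 93.04/100 = 4371.29832m.
Total capital V = 8190.69 + 4371.29832 = 12561.98832.
Equity: weight = 8190.69/12561.98832 = 0.6520; cost = 14.2%.
Bonds outstanding: weight = 4371.29832/12561.98832 = 0.3480; after-tax cost = 4.92% × (1 − 30%) = 3.4440%.
WACC = 0.6520 × 14.2000% + 0.3480 × 3.4440% = 10.4571%.

10.46%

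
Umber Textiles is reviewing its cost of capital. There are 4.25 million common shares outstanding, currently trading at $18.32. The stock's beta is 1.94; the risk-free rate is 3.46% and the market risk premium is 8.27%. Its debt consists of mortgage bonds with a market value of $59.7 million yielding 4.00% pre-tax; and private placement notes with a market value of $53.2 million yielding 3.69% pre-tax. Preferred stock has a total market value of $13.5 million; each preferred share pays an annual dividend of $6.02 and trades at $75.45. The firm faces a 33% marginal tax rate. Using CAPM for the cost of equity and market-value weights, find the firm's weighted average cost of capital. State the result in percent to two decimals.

Cost of equity via CAPM: Re = 3.46% + 1.94 × 8.27% = 19.5038%.
Cost of preferred: Rp = 6.02 / 75.45 = 7.9788%.
Market value of equity E = 18.32 × 4.25m = 77.86m.
Total capital V = 77.86 + 13.5 + 59.7 + 53.2 = 204.26.
Equity: weight = 77.86/204.26 = 0.3812; cost = 19.5038%.
Preferred: weight = 13.5/204.26 = 0.0661; cost = 7.9788%.
Mortgage bonds: weight = 59.7/204.26 = 0.2923; after-tax cost = 4% × (1 − 33%) = 2.6800%.
Private placement notes: weight = 53.2/204.26 = 0.2605; after-tax cost = 3.69% × (1 − 33%) = 2.4723%.
WACC = 0.3812 × 19.5038% + 0.0661 × 7.9788% + 0.2923 × 2.6800% + 0.2605 × 2.4723% = 9.3890%.

9.39%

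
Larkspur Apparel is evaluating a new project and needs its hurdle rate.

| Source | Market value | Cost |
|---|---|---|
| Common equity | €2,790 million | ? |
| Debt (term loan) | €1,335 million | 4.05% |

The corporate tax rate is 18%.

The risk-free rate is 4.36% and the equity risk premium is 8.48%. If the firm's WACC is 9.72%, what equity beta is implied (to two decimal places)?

0.99

Total capital V = 2790 + 1335 = 4125.
Equity weight = 2790/4125 = 0.6764.
Term loan weight = 1335/4125 = 0.3236.
Debt contribution = 0.3236 × 4.05% × (1 − 18%) = 1.0748%.
Required equity contribution = 9.72% − 1.0748% = 8.6452%  ⇒  Re = 12.7819%.
CAPM: 12.7819% = 4.36% + β × 8.48%  ⇒  β = 0.9931.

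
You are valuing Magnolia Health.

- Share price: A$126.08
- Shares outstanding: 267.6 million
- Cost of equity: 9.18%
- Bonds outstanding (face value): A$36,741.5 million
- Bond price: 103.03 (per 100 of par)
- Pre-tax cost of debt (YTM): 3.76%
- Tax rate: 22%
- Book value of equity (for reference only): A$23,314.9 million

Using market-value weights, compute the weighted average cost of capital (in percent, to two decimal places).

5.88%

Market value of equity E = 126.08 × 267.6m = 33739.008m. Market value of debt D = 36741.5m × 103.03/100 = 37854.76745m.
Total capital V = 33739.008 + 37854.76745 = 71593.77545.
Equity: weight = 33739.008/71593.77545 = 0.4713; cost = 9.18%.
Bonds outstanding: weight = 37854.76745/71593.77545 = 0.5287; after-tax cost = 3.76% × (1 − 22%) = 2.9328%.
WACC = 0.4713 × 9.1800% + 0.5287 × 2.9328% = 5.8768%.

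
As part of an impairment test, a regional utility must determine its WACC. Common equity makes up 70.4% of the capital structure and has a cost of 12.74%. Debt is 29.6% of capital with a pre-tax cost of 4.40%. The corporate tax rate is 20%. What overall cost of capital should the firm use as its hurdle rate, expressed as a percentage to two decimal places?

10.01%

After-tax cost of debt = 4.4% × (1 − 20%) = 3.5200%.
WACC = 0.704 × 12.7400% + 0.296 × 3.5200% = 10.0109%.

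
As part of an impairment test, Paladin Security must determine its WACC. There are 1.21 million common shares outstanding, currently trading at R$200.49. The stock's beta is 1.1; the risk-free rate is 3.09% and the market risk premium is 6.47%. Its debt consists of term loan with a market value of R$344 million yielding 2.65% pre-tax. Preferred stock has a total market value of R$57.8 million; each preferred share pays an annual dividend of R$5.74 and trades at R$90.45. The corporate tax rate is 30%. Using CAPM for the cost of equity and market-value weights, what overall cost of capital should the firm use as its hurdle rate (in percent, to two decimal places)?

5.40%

Cost of equity via CAPM: Re = 3.09% + 1.1 × 6.47% = 10.2070%.
Cost of preferred: Rp = 5.74 / 90.45 = 6.3460%.
Market value of equity E = 200.49 × 1.21m = 242.5929m.
Total capital V = 242.5929 + 57.8 + 344 = 644.3929.
Equity: weight = 242.5929/644.3929 = 0.3765; cost = 10.207%.
Preferred: weight = 57.8/644.3929 = 0.0897; cost = 6.346%.
Term loan: weight = 344/644.3929 = 0.5338; after-tax cost = 2.65% × (1 − 30%) = 1.8550%.
WACC = 0.3765 × 10.2070% + 0.0897 × 6.3460% + 0.5338 × 1.8550% = 5.4021%.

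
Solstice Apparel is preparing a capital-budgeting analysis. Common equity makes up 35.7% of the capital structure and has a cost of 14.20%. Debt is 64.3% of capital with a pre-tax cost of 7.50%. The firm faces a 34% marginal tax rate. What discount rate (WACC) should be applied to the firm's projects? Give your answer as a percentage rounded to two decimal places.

8.25%

After-tax cost of debt = 7.5% × (1 − 34%) = 4.9500%.
WACC = 0.357 × 14.2000% + 0.643 × 4.9500% = 8.2523%.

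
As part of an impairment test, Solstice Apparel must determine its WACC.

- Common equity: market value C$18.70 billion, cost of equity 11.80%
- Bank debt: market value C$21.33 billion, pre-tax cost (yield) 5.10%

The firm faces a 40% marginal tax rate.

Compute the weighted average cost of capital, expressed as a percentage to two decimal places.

Total capital V = 18.7 + 21.33 = 40.03.
Equity: weight = 18.7/40.03 = 0.4671; cost = 11.8%.
Bank debt: weight = 21.33/40.03 = 0.5329; after-tax cost = 5.1% × (1 − 40%) = 3.0600%.
WACC = 0.4671 × 11.8000% + 0.5329 × 3.0600% = 7.1429%.

7.14%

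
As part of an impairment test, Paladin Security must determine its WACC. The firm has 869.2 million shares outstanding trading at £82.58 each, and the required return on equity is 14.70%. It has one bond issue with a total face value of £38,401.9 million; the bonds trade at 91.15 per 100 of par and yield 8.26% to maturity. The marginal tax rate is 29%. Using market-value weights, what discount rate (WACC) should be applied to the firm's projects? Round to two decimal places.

Market value of equity E = 82.58 × 869.2m = 71778.536m. Market value of debt D = 38401.9m × 91.15/100 = 35003.33185m.
Total capital V = 71778.536 + 35003.33185 = 106781.86785.
Equity: weight = 71778.536/106781.86785 = 0.6722; cost = 14.7%.
Bonds outstanding: weight = 35003.33185/106781.86785 = 0.3278; after-tax cost = 8.26% × (1 − 29%) = 5.8646%.
WACC = 0.6722 × 14.7000% + 0.3278 × 5.8646% = 11.8037%.

11.80%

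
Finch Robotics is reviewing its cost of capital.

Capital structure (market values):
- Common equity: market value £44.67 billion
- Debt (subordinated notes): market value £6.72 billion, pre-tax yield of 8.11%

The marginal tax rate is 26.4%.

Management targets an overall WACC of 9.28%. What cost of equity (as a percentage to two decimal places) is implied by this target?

9.78%

Total capital V = 44.67 + 6.72 = 51.39.
Equity weight = 44.67/51.39 = 0.8692.
Subordinated notes weight = 6.72/51.39 = 0.1308.
Debt contribution = 0.1308 × 8.11% × (1 − 26.4%) = 0.7805%.
Required equity contribution = 9.28% − 0.7805% = 8.4995%.
Re = 8.4995% / 0.8692 = 9.7781%.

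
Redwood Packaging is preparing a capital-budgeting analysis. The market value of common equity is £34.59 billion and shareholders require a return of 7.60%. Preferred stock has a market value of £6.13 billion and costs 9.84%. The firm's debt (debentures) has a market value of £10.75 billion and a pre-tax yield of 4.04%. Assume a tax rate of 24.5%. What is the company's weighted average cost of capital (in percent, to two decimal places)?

Total capital V = 34.59 + 6.13 + 10.75 = 51.47.
Equity: weight = 34.59/51.47 = 0.6720; cost = 7.6%.
Preferred: weight = 6.13/51.47 = 0.1191; cost = 9.84%.
Debentures: weight = 10.75/51.47 = 0.2089; after-tax cost = 4.04% × (1 − 24.5%) = 3.0502%.
WACC = 0.6720 × 7.6000% + 0.1191 × 9.8400% + 0.2089 × 3.0502% = 6.9165%.

6.92%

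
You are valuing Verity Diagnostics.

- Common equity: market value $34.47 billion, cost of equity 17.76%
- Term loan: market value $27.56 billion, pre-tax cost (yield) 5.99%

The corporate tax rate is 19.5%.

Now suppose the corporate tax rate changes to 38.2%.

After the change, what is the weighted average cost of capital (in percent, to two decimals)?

After the change:
Total capital V = 34.47 + 27.56 = 62.03.
Equity: weight = 34.47/62.03 = 0.5557; cost = 17.76%.
Term loan: weight = 27.56/62.03 = 0.4443; after-tax cost = 5.99% × (1 − 38.2%) = 3.7018%.
WACC = 0.5557 × 17.7600% + 0.4443 × 3.7018% = 11.5139%.

11.51%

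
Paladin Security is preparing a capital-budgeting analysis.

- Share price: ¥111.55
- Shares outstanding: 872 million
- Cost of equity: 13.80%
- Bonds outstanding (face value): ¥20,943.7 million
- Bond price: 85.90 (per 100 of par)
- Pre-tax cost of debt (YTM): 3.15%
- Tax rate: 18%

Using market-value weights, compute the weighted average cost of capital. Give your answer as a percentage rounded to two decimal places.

Market value of equity E = 111.55 × 872m = 97271.6m. Market value of debt D = 20943.7m × 85.9/100 = 17990.6383m.
Total capital V = 97271.6 + 17990.6383 = 115262.2383.
Equity: weight = 97271.6/115262.2383 = 0.8439; cost = 13.8%.
Bonds outstanding: weight = 17990.6383/115262.2383 = 0.1561; after-tax cost = 3.15% × (1 − 18%) = 2.5830%.
WACC = 0.8439 × 13.8000% + 0.1561 × 2.5830% = 12.0492%.

12.05%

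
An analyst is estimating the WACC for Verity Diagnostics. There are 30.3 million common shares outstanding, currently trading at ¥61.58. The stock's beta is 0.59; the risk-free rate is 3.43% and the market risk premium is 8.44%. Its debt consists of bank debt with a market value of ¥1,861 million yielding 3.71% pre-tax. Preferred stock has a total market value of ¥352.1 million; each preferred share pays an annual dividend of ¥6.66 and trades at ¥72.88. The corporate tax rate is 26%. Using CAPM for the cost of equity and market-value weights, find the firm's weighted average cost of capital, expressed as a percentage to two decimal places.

Cost of equity via CAPM: Re = 3.43% + 0.59 × 8.44% = 8.4096%.
Cost of preferred: Rp = 6.66 / 72.88 = 9.1383%.
Market value of equity E = 61.58 × 30.3m = 1865.874m.
Total capital V = 1865.874 + 352.1 + 1861 = 4078.974.
Equity: weight = 1865.874/4078.974 = 0.4574; cost = 8.4096%.
Preferred: weight = 352.1/4078.974 = 0.0863; cost = 9.1383%.
Bank debt: weight = 1861/4078.974 = 0.4562; after-tax cost = 3.71% × (1 − 26%) = 2.7454%.
WACC = 0.4574 × 8.4096% + 0.0863 × 9.1383% + 0.4562 × 2.7454% = 5.8883%.

5.89%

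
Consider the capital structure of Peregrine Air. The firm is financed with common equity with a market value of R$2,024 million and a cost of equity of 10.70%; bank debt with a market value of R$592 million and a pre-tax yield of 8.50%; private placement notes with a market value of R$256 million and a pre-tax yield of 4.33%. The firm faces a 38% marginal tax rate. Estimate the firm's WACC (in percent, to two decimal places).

Total capital V = 2024 + 592 + 256 = 2872.
Equity: weight = 2024/2872 = 0.7047; cost = 10.7%.
Bank debt: weight = 592/2872 = 0.2061; after-tax cost = 8.5% × (1 − 38%) = 5.2700%.
Private placement notes: weight = 256/2872 = 0.0891; after-tax cost = 4.33% × (1 − 38%) = 2.6846%.
WACC = 0.7047 × 10.7000% + 0.2061 × 5.2700% + 0.0891 × 2.6846% = 8.8663%.

8.87%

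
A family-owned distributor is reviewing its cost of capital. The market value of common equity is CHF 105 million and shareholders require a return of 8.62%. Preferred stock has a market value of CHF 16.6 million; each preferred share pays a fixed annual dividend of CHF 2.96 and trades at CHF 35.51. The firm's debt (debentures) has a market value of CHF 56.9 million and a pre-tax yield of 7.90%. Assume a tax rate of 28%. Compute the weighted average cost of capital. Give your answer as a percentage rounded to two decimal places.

Cost of preferred: Rp = 2.96 / 35.51 = 8.3357%.
Total capital V = 105 + 16.6 + 56.9 = 178.5.
Equity: weight = 105/178.5 = 0.5882; cost = 8.62%.
Preferred: weight = 16.6/178.5 = 0.0930; cost = 8.3357%.
Debentures: weight = 56.9/178.5 = 0.3188; after-tax cost = 7.9% × (1 − 28%) = 5.6880%.
WACC = 0.5882 × 8.6200% + 0.0930 × 8.3357% + 0.3188 × 5.6880% = 7.6589%.

7.66%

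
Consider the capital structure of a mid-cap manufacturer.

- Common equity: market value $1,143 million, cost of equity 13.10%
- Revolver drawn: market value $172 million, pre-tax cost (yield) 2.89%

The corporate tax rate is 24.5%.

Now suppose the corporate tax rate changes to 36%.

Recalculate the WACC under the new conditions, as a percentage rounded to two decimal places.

11.63%

After the change:
Total capital V = 1143 + 172 = 1315.
Equity: weight = 1143/1315 = 0.8692; cost = 13.1%.
Revolver drawn: weight = 172/1315 = 0.1308; after-tax cost = 2.89% × (1 − 36%) = 1.8496%.
WACC = 0.8692 × 13.1000% + 0.1308 × 1.8496% = 11.6285%.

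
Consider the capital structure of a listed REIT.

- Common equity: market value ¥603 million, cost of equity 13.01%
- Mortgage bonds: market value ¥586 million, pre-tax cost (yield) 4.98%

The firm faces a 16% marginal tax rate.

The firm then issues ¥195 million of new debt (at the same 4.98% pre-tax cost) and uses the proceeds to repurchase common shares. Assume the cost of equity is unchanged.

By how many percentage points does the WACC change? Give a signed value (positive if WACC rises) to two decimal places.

-1.45 pp

Current WACC:
Total capital V = 603 + 586 = 1189.
Equity: weight = 603/1189 = 0.5071; cost = 13.01%.
Mortgage bonds: weight = 586/1189 = 0.4929; after-tax cost = 4.98% × (1 − 16%) = 4.1832%.
WACC = 0.5071 × 13.0100% + 0.4929 × 4.1832% = 8.6597%.
After the change:
Total capital V = 408 + 781 = 1189.
Equity: weight = 408/1189 = 0.3431; cost = 13.01%.
Mortgage bonds: weight = 781/1189 = 0.6569; after-tax cost = 4.98% × (1 − 16%) = 4.1832%.
WACC = 0.3431 × 13.0100% + 0.6569 × 4.1832% = 7.2121%.
Change in WACC = 7.2121% − 8.6597% = -1.4476 pp.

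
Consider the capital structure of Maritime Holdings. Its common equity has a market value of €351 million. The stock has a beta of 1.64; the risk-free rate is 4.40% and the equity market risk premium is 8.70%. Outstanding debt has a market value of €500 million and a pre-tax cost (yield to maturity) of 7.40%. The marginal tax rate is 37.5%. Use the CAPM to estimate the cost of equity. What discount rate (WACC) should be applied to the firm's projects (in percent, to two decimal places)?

10.42%

Cost of equity via CAPM: Re = 4.4% + 1.64 × 8.7% = 18.6680%.
Total capital V = 351 + 500 = 851.
Equity: weight = 351/851 = 0.4125; cost = 18.668%.
Debt: weight = 500/851 = 0.5875; after-tax cost = 7.4% × (1 − 37.5%) = 4.6250%.
WACC = 0.4125 × 18.6680% + 0.5875 × 4.6250% = 10.4171%.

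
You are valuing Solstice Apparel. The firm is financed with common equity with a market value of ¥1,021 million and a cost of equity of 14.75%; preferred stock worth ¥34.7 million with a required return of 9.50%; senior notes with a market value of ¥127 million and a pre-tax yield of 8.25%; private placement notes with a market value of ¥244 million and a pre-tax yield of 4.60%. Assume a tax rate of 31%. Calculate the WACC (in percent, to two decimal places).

Total capital V = 1021 + 34.7 + 127 + 244 = 1426.7.
Equity: weight = 1021/1426.7 = 0.7156; cost = 14.75%.
Preferred: weight = 34.7/1426.7 = 0.0243; cost = 9.5%.
Senior notes: weight = 127/1426.7 = 0.0890; after-tax cost = 8.25% × (1 − 31%) = 5.6925%.
Private placement notes: weight = 244/1426.7 = 0.1710; after-tax cost = 4.6% × (1 − 31%) = 3.1740%.
WACC = 0.7156 × 14.7500% + 0.0243 × 9.5000% + 0.0890 × 5.6925% + 0.1710 × 3.1740% = 11.8363%.

11.84%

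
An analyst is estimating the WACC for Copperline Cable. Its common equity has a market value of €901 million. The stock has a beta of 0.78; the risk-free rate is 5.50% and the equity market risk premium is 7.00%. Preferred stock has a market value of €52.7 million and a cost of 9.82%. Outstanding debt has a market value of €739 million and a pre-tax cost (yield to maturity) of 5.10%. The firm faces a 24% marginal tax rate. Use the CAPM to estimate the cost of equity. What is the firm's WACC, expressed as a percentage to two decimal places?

Cost of equity via CAPM: Re = 5.5% + 0.78 × 7.0% = 10.9600%.
Total capital V = 901 + 52.7 + 739 = 1692.7.
Equity: weight = 901/1692.7 = 0.5323; cost = 10.96%.
Preferred: weight = 52.7/1692.7 = 0.0311; cost = 9.82%.
Debt: weight = 739/1692.7 = 0.4366; after-tax cost = 5.1% × (1 − 24%) = 3.8760%.
WACC = 0.5323 × 10.9600% + 0.0311 × 9.8200% + 0.4366 × 3.8760% = 7.8318%.

7.83%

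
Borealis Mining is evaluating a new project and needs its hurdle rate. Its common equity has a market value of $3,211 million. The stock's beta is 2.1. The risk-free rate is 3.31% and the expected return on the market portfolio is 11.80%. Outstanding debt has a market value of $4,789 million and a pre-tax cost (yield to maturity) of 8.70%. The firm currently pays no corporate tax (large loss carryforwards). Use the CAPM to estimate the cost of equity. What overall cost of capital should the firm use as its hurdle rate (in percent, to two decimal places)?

Market risk premium = 11.8% − 3.31% = 8.49%.
Cost of equity via CAPM: Re = 3.31% + 2.1 × 8.49% = 21.1390%.
Total capital V = 3211 + 4789 = 8000.
Equity: weight = 3211/8000 = 0.4014; cost = 21.139%.
Debt: weight = 4789/8000 = 0.5986; after-tax cost = 8.7% × (1 − 0%) = 8.7000%.
WACC = 0.4014 × 21.1390% + 0.5986 × 8.7000% = 13.6927%.

13.69%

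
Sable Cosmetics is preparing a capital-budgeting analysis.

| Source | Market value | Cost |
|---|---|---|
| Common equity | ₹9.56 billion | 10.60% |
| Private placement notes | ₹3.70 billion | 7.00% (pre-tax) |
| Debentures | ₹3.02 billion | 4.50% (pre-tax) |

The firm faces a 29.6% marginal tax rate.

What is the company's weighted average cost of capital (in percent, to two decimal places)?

7.93%

Total capital V = 9.56 + 3.7 + 3.02 = 16.28.
Equity: weight = 9.56/16.28 = 0.5872; cost = 10.6%.
Private placement notes: weight = 3.7/16.28 = 0.2273; after-tax cost = 7% × (1 − 29.6%) = 4.9280%.
Debentures: weight = 3.02/16.28 = 0.1855; after-tax cost = 4.5% × (1 − 29.6%) = 3.1680%.
WACC = 0.5872 × 10.6000% + 0.2273 × 4.9280% + 0.1855 × 3.1680% = 7.9322%.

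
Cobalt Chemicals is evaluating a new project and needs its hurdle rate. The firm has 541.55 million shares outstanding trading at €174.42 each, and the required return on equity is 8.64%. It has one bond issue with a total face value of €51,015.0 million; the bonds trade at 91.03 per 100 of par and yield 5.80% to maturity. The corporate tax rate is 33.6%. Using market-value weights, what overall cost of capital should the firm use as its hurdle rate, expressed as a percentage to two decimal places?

Market value of equity E = 174.42 × 541.55m = 94457.151m. Market value of debt D = 51015m × 91.03/100 = 46438.9545m.
Total capital V = 94457.151 + 46438.9545 = 140896.1055.
Equity: weight = 94457.151/140896.1055 = 0.6704; cost = 8.64%.
Bonds outstanding: weight = 46438.9545/140896.1055 = 0.3296; after-tax cost = 5.8% × (1 − 33.6%) = 3.8512%.
WACC = 0.6704 × 8.6400% + 0.3296 × 3.8512% = 7.0616%.

7.06%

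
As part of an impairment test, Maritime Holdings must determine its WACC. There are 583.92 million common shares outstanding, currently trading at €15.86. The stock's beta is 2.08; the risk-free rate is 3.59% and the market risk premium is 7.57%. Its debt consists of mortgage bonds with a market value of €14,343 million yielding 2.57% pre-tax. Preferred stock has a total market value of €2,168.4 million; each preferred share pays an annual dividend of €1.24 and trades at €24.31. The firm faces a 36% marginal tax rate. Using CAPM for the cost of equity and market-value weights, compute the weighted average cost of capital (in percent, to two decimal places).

8.29%

Cost of equity via CAPM: Re = 3.59% + 2.08 × 7.57% = 19.3356%.
Cost of preferred: Rp = 1.24 / 24.31 = 5.1008%.
Market value of equity E = 15.86 × 583.92m = 9260.9712m.
Total capital V = 9260.9712 + 2168.4 + 14343 = 25772.3712.
Equity: weight = 9260.9712/25772.3712 = 0.3593; cost = 19.3356%.
Preferred: weight = 2168.4/25772.3712 = 0.0841; cost = 5.1008%.
Mortgage bonds: weight = 14343/25772.3712 = 0.5565; after-tax cost = 2.57% × (1 − 36%) = 1.6448%.
WACC = 0.3593 × 19.3356% + 0.0841 × 5.1008% + 0.5565 × 1.6448% = 8.2925%.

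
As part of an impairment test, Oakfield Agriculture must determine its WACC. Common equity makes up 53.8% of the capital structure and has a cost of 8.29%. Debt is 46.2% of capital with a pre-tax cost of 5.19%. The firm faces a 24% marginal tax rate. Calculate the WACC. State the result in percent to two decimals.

After-tax cost of debt = 5.19% × (1 − 24%) = 3.9444%.
WACC = 0.538 × 8.2900% + 0.462 × 3.9444% = 6.2823%.

6.28%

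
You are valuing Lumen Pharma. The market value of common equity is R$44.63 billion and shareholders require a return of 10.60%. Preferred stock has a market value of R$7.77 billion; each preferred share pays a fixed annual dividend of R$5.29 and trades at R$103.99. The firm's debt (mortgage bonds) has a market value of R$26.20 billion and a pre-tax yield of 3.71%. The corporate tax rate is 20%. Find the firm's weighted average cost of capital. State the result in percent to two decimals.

7.51%

Cost of preferred: Rp = 5.29 / 103.99 = 5.0870%.
Total capital V = 44.63 + 7.77 + 26.2 = 78.6.
Equity: weight = 44.63/78.6 = 0.5678; cost = 10.6%.
Preferred: weight = 7.77/78.6 = 0.0989; cost = 5.087%.
Mortgage bonds: weight = 26.2/78.6 = 0.3333; after-tax cost = 3.71% × (1 − 20%) = 2.9680%.
WACC = 0.5678 × 10.6000% + 0.0989 × 5.0870% + 0.3333 × 2.9680% = 7.5110%.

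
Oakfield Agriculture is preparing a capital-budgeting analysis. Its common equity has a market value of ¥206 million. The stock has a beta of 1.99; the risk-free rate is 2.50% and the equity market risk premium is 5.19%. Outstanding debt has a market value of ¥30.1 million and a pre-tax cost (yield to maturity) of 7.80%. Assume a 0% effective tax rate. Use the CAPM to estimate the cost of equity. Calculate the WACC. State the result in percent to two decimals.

Cost of equity via CAPM: Re = 2.5% + 1.99 × 5.19% = 12.8281%.
Total capital V = 206 + 30.1 = 236.1.
Equity: weight = 206/236.1 = 0.8725; cost = 12.8281%.
Debt: weight = 30.1/236.1 = 0.1275; after-tax cost = 7.8% × (1 − 0%) = 7.8000%.
WACC = 0.8725 × 12.8281% + 0.1275 × 7.8000% = 12.1871%.

12.19%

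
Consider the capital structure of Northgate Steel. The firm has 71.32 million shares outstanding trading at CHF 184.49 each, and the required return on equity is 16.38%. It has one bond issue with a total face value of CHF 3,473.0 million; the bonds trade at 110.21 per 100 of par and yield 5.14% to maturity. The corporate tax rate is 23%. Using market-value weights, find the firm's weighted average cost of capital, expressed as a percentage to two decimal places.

Market value of equity E = 184.49 × 71.32m = 13157.8268m. Market value of debt D = 3473m × 110.21/100 = 3827.5933m.
Total capital V = 13157.8268 + 3827.5933 = 16985.4201.
Equity: weight = 13157.8268/16985.4201 = 0.7747; cost = 16.38%.
Bonds outstanding: weight = 3827.5933/16985.4201 = 0.2253; after-tax cost = 5.14% × (1 − 23%) = 3.9578%.
WACC = 0.7747 × 16.3800% + 0.2253 × 3.9578% = 13.5807%.

13.58%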